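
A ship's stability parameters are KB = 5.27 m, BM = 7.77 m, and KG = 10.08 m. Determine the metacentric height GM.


Formula: GM = KB + BM - KG
Step 1 — KM = KB + BM = 5.27 + 7.77 = 13.04 m
Step 2 — GM = KM - KG = 13.04 - 10.08 = 2.96 m

2.96 m


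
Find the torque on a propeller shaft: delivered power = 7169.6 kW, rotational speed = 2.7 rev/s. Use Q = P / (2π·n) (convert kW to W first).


Formula: Q = P_W / (2 * pi * n)
Step 1 — P_W = 7169.6 kW * 1000 = 7169600.0 W
Step 2 — 2 * pi * n = 2 * pi * 2.7 = 16.9646
Step 3 — Q = 7169600.0 / 16.9646 ≈ 422620 N·m (5 s.f.)

422620 N·m


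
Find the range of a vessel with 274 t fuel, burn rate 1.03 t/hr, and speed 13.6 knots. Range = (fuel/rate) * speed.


Formula: endurance = fuel / rate; range = endurance * speed
Step 1 — endurance = 274 / 1.03 = 266.0194 hours
Step 2 — range = 266.0194 * 13.6 ≈ 3617.9 nautical miles (5 s.f.)

3617.9 NM


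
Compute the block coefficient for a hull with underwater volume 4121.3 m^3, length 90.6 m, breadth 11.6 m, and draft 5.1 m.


Formula: Cb = V / (L * B * T)
Step 1 — L * B * T = 90.6 * 11.6 * 5.1 = 5359.896 m^3
Step 2 — Cb = 4121.3 / 5359.896 ≈ 0.76891 (5 s.f.)

0.76891


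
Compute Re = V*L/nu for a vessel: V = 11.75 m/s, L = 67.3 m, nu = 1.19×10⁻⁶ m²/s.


Formula: Re = V * L / nu
Step 1 — V * L = 11.75 * 67.3 = 790.775 m^2/s
Step 2 — Re = 790.775 / 1.19e-6 = 6.65e+08

6.65e+08


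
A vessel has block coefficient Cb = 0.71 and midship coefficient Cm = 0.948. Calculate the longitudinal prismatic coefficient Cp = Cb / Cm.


Formula: Cp = Cb / Cm
Substituting: Cp = 0.71 / 0.948
Result: Cp ≈ 0.74895 (5 s.f.)

0.74895


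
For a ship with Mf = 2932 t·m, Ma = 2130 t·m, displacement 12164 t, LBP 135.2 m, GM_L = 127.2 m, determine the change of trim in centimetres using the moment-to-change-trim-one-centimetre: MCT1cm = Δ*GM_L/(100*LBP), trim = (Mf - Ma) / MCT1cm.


Formula: net trimming moment = Mf - Ma; MCT1cm = Δ*GM_L/(100*LBP); trim = net moment / MCT1cm
Step 1 — net trimming moment = 2932 - 2130 = 802 t·m
Step 2 — MCT1cm = 12164 * 127.2 / (100 * 135.2) = 114.4424 t·m/cm
Step 3 — trim = 802 / 114.4424 ≈ 7.0079 cm (5 s.f.)

7.0079 cm


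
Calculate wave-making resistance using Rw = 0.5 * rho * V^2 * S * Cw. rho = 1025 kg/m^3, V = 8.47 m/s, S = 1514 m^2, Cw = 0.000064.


Formula: Rw = 0.5 * rho * V^2 * S * Cw
Step 1 — V^2 = 8.47^2 = 71.7409
Step 2 — 0.5 * rho * V^2 = 0.5 * 1025 * 71.7409 = 36767.21125
Step 3 — Rw = 36767.21125 * 1514 * 0.000064 ≈ 3562.6 N (5 s.f.)

3562.6 N


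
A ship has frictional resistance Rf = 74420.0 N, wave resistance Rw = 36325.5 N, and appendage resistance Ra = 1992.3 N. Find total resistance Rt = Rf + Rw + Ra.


Formula: Rt = Rf + Rw + Ra
Substituting: Rt = 74420.0 + 36325.5 + 1992.3
Result: Rt = 112737.8 N

112737.8 N


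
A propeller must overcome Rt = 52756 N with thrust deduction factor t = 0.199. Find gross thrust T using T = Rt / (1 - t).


Formula: T = Rt / (1 - t)
Step 1 — (1 - t) = 1 - 0.199 = 0.801
Step 2 — T = 52756 / 0.801 ≈ 65863 N (5 s.f.)

65863 N


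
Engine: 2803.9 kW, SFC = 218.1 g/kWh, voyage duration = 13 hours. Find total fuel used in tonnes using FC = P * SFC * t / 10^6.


Formula: FC (tonnes) = P * SFC * t / 1,000,000
Step 1 — P * SFC * t = 2803.9 * 218.1 * 13 = 7949897.67 g
Step 2 — FC (tonnes) = 7949897.67 / 1,000,000 ≈ 7.9499 tonnes (5 s.f.)

7.9499 tonnes


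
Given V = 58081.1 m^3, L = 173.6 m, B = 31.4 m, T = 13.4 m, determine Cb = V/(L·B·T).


Formula: Cb = V / (L * B * T)
Step 1 — L * B * T = 173.6 * 31.4 * 13.4 = 73043.936 m^3
Step 2 — Cb = 58081.1 / 73043.936 ≈ 0.79515 (5 s.f.)

0.79515


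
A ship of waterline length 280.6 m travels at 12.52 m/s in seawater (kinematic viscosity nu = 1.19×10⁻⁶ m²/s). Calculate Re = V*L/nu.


Formula: Re = V * L / nu
Step 1 — V * L = 12.52 * 280.6 = 3513.112 m^2/s
Step 2 — Re = 3513.112 / 1.19e-6 = 2.95e+09

2.95e+09


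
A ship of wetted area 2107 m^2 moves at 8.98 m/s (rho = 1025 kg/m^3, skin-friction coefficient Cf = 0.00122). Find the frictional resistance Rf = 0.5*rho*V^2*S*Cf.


Formula: Rf = 0.5 * rho * V^2 * S * Cf
Step 1 — V^2 = 8.98^2 = 80.6404
Step 2 — 0.5 * rho * V^2 = 0.5 * 1025 * 80.6404 = 41328.205
Step 3 — Rf = 41328.205 * 2107 * 0.00122 ≈ 106240 N (5 s.f.)

106240 N


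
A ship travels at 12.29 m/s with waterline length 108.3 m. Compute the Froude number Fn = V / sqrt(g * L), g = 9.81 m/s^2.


Formula: Fn = V / sqrt(g * L)
Step 1 — g * L = 9.81 * 108.3 = 1062.423
Step 2 — sqrt(g * L) = sqrt(1062.423) = 32.594831
Step 3 — Fn = 12.29 / 32.594831 ≈ 0.37705 (5 s.f.)

0.37705


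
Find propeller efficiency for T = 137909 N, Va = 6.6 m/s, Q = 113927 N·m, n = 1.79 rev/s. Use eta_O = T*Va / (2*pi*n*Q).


Formula: eta = T * Va / (2 * pi * n * Q)
Step 1 — numerator = T * Va = 137909 * 6.6 = 910199.4
Step 2 — 2 * pi * n = 2 * pi * 1.79 = 11.246902
Step 3 — denominator = 11.246902 * 113927 = 1281325.8
Step 4 — eta = 910199.4 / 1281325.8 ≈ 0.71036 (5 s.f.)

0.71036


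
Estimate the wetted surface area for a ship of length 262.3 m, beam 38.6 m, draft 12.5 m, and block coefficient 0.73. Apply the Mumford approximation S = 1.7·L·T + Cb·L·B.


Formula: S = 1.7*L*T + V/T with V = Cb*L*B*T, i.e. S = L * (1.7*T + Cb*B)
Step 1 — 1.7*T = 1.7 * 12.5 = 21.25 m
Step 2 — Cb*B = 0.73 * 38.6 = 28.178 m
Step 3 — 1.7*T + Cb*B = 21.25 + 28.178 = 49.428 m
Step 4 — S = 262.3 * 49.428 ≈ 12965 m^2 (5 s.f.)

12965 m^2


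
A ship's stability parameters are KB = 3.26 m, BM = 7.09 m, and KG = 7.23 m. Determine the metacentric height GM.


Formula: GM = KB + BM - KG
Step 1 — KM = KB + BM = 3.26 + 7.09 = 10.35 m
Step 2 — GM = KM - KG = 10.35 - 7.23 = 3.12 m

3.12 m


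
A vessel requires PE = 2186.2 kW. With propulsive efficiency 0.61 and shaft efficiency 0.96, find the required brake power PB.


Formula: PB = PE / (eta_D * eta_S)
Step 1 — combined efficiency = eta_D * eta_S = 0.61 * 0.96 = 0.5856
Step 2 — PB = 2186.2 / 0.5856 ≈ 3733.3 kW (5 s.f.)

3733.3 kW


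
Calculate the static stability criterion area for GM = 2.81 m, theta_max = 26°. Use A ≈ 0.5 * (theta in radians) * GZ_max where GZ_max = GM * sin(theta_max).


Formula: GZ_max = GM * sin(theta); Area = 0.5 * theta_rad * GZ_max
Step 1 — GZ_max = 2.81 * sin(26°) = 2.81 * 0.438371 = 1.231823 m
Step 2 — theta_rad = 26 * pi/180 = 0.453786 rad
Step 3 — Area = 0.5 * 0.453786 * 1.231823 ≈ 0.27949 m·rad (5 s.f.)

0.27949 m·rad


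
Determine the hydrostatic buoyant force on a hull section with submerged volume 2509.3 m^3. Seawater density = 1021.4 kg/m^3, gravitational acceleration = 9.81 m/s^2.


Formula: Fb = rho * g * V
Substituting: Fb = 1021.4 * 9.81 * 2509.3
Intermediate: 1021.4 * 9.81 = 10019.934
Result: Fb = 10019.934 * 2509.3 ≈ 25143000 N (5 s.f.)

25143000 N


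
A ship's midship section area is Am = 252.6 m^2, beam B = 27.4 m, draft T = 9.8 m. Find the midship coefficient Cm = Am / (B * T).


Formula: Cm = Am / (B * T)
Step 1 — B * T = 27.4 * 9.8 = 268.52 m^2
Step 2 — Cm = 252.6 / 268.52 ≈ 0.94071 (5 s.f.)

0.94071


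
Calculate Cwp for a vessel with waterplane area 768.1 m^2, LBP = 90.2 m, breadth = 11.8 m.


Formula: Cwp = Aw / (L * B)
Step 1 — L * B = 90.2 * 11.8 = 1064.36 m^2
Step 2 — Cwp = 768.1 / 1064.36 ≈ 0.72165 (5 s.f.)

0.72165


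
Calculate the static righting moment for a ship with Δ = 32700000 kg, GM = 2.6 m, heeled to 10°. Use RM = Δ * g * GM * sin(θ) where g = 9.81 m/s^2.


Formula: GZ = GM * sin(theta); RM = disp * g * GZ
Step 1 — GZ = 2.6 * sin(10°) = 2.6 * 0.173648 = 0.451485 m
Step 2 — RM = 32700000 * 9.81 * 0.451485 ≈ 144830000 N·m (5 s.f.)

144830000 N·m


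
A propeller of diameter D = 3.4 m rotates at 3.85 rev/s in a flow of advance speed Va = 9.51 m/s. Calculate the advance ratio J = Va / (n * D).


Formula: J = Va / (n * D)
Step 1 — n * D = 3.85 * 3.4 = 13.09
Step 2 — J = 9.51 / 13.09 ≈ 0.72651 (5 s.f.)

0.72651


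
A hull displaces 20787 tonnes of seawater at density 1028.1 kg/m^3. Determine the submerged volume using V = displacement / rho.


Formula: V = mass / rho
Step 1 — convert tonnes to kg: 20787 t * 1000 = 20787000 kg
Step 2 — V = 20787000 / 1028.1 ≈ 20219 m^3 (5 s.f.)

20219 m^3


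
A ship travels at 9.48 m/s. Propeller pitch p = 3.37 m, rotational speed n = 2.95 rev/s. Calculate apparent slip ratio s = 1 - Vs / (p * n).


Formula: s = 1 - Vs / (p * n)
Step 1 — p * n = 3.37 * 2.95 = 9.9415
Step 2 — Vs / (p*n) = 9.48 / 9.9415 = 0.953578 (6 d.p.)
Step 3 — s = 1 - 0.953578 = 0.046422

0.046422


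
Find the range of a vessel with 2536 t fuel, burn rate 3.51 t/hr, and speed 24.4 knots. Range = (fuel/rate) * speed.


Formula: endurance = fuel / rate; range = endurance * speed
Step 1 — endurance = 2536 / 3.51 = 722.5071 hours
Step 2 — range = 722.5071 * 24.4 ≈ 17629 nautical miles (5 s.f.)

17629 NM


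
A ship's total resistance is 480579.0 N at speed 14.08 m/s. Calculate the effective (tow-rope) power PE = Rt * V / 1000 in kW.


Formula: PE = Rt * V / 1000 (kW)
Step 1 — PE (W) = 480579.0 * 14.08 = 6766552.32 W
Step 2 — PE (kW) = 6766552.32 / 1000 ≈ 6766.6 kW (5 s.f.)

6766.6 kW


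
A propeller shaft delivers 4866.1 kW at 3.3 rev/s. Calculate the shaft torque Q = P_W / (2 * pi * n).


Formula: Q = P_W / (2 * pi * n)
Step 1 — P_W = 4866.1 kW * 1000 = 4866100.0 W
Step 2 — 2 * pi * n = 2 * pi * 3.3 = 20.734512
Step 3 — Q = 4866100.0 / 20.734512 ≈ 234690 N·m (5 s.f.)

234690 N·m


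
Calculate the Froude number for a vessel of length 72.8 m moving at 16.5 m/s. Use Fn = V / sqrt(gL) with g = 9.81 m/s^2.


Formula: Fn = V / sqrt(g * L)
Step 1 — g * L = 9.81 * 72.8 = 714.168
Step 2 — sqrt(g * L) = sqrt(714.168) = 26.723922
Step 3 — Fn = 16.5 / 26.723922 ≈ 0.61742 (5 s.f.)

0.61742


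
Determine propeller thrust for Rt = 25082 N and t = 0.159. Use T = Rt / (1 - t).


Formula: T = Rt / (1 - t)
Step 1 — (1 - t) = 1 - 0.159 = 0.841
Step 2 — T = 25082 / 0.841 ≈ 29824 N (5 s.f.)

29824 N


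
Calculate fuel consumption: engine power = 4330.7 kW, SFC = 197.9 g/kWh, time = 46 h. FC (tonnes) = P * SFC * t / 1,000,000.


Formula: FC (tonnes) = P * SFC * t / 1,000,000
Step 1 — P * SFC * t = 4330.7 * 197.9 * 46 = 39424094.38 g
Step 2 — FC (tonnes) = 39424094.38 / 1,000,000 ≈ 39.424 tonnes (5 s.f.)

39.424 tonnes


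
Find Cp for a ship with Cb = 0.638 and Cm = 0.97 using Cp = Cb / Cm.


Formula: Cp = Cb / Cm
Substituting: Cp = 0.638 / 0.97
Result: Cp ≈ 0.65773 (5 s.f.)

0.65773


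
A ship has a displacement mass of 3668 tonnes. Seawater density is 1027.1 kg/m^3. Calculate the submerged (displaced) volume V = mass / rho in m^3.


Formula: V = mass / rho
Step 1 — convert tonnes to kg: 3668 t * 1000 = 3668000 kg
Step 2 — V = 3668000 / 1027.1 ≈ 3571.2 m^3 (5 s.f.)

3571.2 m^3


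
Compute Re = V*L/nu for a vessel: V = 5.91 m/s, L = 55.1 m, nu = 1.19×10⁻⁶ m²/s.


Formula: Re = V * L / nu
Step 1 — V * L = 5.91 * 55.1 = 325.641 m^2/s
Step 2 — Re = 325.641 / 1.19e-6 = 2.74e+08

2.74e+08


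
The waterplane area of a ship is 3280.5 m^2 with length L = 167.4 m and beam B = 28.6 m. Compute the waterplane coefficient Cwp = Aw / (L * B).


Formula: Cwp = Aw / (L * B)
Step 1 — L * B = 167.4 * 28.6 = 4787.64 m^2
Step 2 — Cwp = 3280.5 / 4787.64 ≈ 0.68520 (5 s.f.)

0.68520


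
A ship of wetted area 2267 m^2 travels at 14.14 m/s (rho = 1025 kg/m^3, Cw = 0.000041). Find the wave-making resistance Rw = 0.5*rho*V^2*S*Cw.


Formula: Rw = 0.5 * rho * V^2 * S * Cw
Step 1 — V^2 = 14.14^2 = 199.9396
Step 2 — 0.5 * rho * V^2 = 0.5 * 1025 * 199.9396 = 102469.045
Step 3 — Rw = 102469.045 * 2267 * 0.000041 ≈ 9524.2 N (5 s.f.)

9524.2 N


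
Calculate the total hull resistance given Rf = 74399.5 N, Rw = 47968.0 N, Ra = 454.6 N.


Formula: Rt = Rf + Rw + Ra
Substituting: Rt = 74399.5 + 47968.0 + 454.6
Result: Rt = 122822.1 N

122822.1 N


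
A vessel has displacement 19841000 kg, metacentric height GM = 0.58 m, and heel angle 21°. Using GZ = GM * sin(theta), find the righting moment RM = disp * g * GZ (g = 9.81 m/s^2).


Formula: GZ = GM * sin(theta); RM = disp * g * GZ
Step 1 — GZ = 0.58 * sin(21°) = 0.58 * 0.358368 = 0.207853 m
Step 2 — RM = 19841000 * 9.81 * 0.207853 ≈ 40457000 N·m (5 s.f.)

40457000 N·m


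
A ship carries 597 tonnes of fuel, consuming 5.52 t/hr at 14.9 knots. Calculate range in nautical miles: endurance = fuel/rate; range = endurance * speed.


Formula: endurance = fuel / rate; range = endurance * speed
Step 1 — endurance = 597 / 5.52 = 108.1522 hours
Step 2 — range = 108.1522 * 14.9 ≈ 1611.5 nautical miles (5 s.f.)

1611.5 NM


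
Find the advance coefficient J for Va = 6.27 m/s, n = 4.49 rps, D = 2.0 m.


Formula: J = Va / (n * D)
Step 1 — n * D = 4.49 * 2.0 = 8.98
Step 2 — J = 6.27 / 8.98 ≈ 0.69822 (5 s.f.)

0.69822


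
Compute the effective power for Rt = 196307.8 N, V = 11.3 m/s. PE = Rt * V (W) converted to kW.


Formula: PE = Rt * V / 1000 (kW)
Step 1 — PE (W) = 196307.8 * 11.3 = 2218278.14 W
Step 2 — PE (kW) = 2218278.14 / 1000 ≈ 2218.3 kW (5 s.f.)

2218.3 kW


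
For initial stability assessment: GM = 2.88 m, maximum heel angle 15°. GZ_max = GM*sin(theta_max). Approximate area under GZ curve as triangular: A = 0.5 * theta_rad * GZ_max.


Formula: GZ_max = GM * sin(theta); Area = 0.5 * theta_rad * GZ_max
Step 1 — GZ_max = 2.88 * sin(15°) = 2.88 * 0.258819 = 0.745399 m
Step 2 — theta_rad = 15 * pi/180 = 0.261799 rad
Step 3 — Area = 0.5 * 0.261799 * 0.745399 ≈ 0.097572 m·rad (5 s.f.)

0.097572 m·rad


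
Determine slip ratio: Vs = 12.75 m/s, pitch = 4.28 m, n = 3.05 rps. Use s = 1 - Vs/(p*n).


Formula: s = 1 - Vs / (p * n)
Step 1 — p * n = 4.28 * 3.05 = 13.054
Step 2 — Vs / (p*n) = 12.75 / 13.054 = 0.976712 (6 d.p.)
Step 3 — s = 1 - 0.976712 = 0.023288

0.023288


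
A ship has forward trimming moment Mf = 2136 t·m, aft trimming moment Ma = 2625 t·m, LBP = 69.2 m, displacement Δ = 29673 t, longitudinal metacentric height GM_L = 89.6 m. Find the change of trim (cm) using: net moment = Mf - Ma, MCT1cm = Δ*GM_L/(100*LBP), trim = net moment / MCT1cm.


Formula: net trimming moment = Mf - Ma; MCT1cm = Δ*GM_L/(100*LBP); trim = net moment / MCT1cm
Step 1 — net trimming moment = 2136 - 2625 = -489 t·m
Step 2 — MCT1cm = 29673 * 89.6 / (100 * 69.2) = 384.2053 t·m/cm
Step 3 — trim = -489 / 384.2053 ≈ -1.2728 cm (5 s.f.)

-1.2728 cm


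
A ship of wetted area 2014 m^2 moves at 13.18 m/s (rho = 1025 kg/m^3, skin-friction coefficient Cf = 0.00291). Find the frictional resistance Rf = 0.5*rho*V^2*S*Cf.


Formula: Rf = 0.5 * rho * V^2 * S * Cf
Step 1 — V^2 = 13.18^2 = 173.7124
Step 2 — 0.5 * rho * V^2 = 0.5 * 1025 * 173.7124 = 89027.605
Step 3 — Rf = 89027.605 * 2014 * 0.00291 ≈ 521770 N (5 s.f.)

521770 N


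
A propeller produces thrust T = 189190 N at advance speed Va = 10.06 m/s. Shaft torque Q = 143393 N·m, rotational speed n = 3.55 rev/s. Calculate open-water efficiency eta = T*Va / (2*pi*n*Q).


Formula: eta = T * Va / (2 * pi * n * Q)
Step 1 — numerator = T * Va = 189190 * 10.06 = 1903251.4
Step 2 — 2 * pi * n = 2 * pi * 3.55 = 22.305308
Step 3 — denominator = 22.305308 * 143393 = 3198425.03
Step 4 — eta = 1903251.4 / 3198425.03 ≈ 0.59506 (5 s.f.)

0.59506


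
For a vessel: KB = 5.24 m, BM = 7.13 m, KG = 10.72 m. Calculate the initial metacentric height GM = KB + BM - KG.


Formula: GM = KB + BM - KG
Step 1 — KM = KB + BM = 5.24 + 7.13 = 12.37 m
Step 2 — GM = KM - KG = 12.37 - 10.72 = 1.65 m

1.65 m


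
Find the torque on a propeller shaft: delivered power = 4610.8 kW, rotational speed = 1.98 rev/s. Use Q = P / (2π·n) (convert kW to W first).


Formula: Q = P_W / (2 * pi * n)
Step 1 — P_W = 4610.8 kW * 1000 = 4610800.0 W
Step 2 — 2 * pi * n = 2 * pi * 1.98 = 12.440707
Step 3 — Q = 4610800.0 / 12.440707 ≈ 370620 N·m (5 s.f.)

370620 N·m


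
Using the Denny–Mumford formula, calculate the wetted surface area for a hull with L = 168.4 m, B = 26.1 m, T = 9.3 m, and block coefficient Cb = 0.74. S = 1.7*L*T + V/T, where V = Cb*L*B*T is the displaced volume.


Formula: S = 1.7*L*T + V/T with V = Cb*L*B*T, i.e. S = L * (1.7*T + Cb*B)
Step 1 — 1.7*T = 1.7 * 9.3 = 15.81 m
Step 2 — Cb*B = 0.74 * 26.1 = 19.314 m
Step 3 — 1.7*T + Cb*B = 15.81 + 19.314 = 35.124 m
Step 4 — S = 168.4 * 35.124 ≈ 5914.9 m^2 (5 s.f.)

5914.9 m^2


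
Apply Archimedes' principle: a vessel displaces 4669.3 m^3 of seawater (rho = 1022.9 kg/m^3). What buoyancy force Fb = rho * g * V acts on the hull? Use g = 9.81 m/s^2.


Formula: Fb = rho * g * V
Substituting: Fb = 1022.9 * 9.81 * 4669.3
Intermediate: 1022.9 * 9.81 = 10034.649
Result: Fb = 10034.649 * 4669.3 ≈ 46855000 N (5 s.f.)

46855000 N


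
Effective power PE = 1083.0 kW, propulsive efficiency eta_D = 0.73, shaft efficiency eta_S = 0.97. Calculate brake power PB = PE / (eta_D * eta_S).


Formula: PB = PE / (eta_D * eta_S)
Step 1 — combined efficiency = eta_D * eta_S = 0.73 * 0.97 = 0.7081
Step 2 — PB = 1083.0 / 0.7081 ≈ 1529.4 kW (5 s.f.)

1529.4 kW


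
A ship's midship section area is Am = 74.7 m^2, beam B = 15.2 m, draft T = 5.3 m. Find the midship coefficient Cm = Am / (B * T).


Formula: Cm = Am / (B * T)
Step 1 — B * T = 15.2 * 5.3 = 80.56 m^2
Step 2 — Cm = 74.7 / 80.56 ≈ 0.92726 (5 s.f.)

0.92726


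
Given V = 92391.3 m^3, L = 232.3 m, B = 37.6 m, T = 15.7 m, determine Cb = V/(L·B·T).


Formula: Cb = V / (L * B * T)
Step 1 — L * B * T = 232.3 * 37.6 * 15.7 = 137131.336 m^3
Step 2 — Cb = 92391.3 / 137131.336 ≈ 0.67374 (5 s.f.)

0.67374


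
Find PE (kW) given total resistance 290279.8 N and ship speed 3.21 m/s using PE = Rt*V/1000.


Formula: PE = Rt * V / 1000 (kW)
Step 1 — PE (W) = 290279.8 * 3.21 = 931798.158 W
Step 2 — PE (kW) = 931798.158 / 1000 ≈ 931.80 kW (5 s.f.)

931.80 kW


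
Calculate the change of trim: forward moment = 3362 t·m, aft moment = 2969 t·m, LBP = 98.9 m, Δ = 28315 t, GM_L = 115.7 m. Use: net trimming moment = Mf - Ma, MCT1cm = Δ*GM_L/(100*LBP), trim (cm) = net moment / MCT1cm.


Formula: net trimming moment = Mf - Ma; MCT1cm = Δ*GM_L/(100*LBP); trim = net moment / MCT1cm
Step 1 — net trimming moment = 3362 - 2969 = 393 t·m
Step 2 — MCT1cm = 28315 * 115.7 / (100 * 98.9) = 331.2483 t·m/cm
Step 3 — trim = 393 / 331.2483 ≈ 1.1864 cm (5 s.f.)

1.1864 cm


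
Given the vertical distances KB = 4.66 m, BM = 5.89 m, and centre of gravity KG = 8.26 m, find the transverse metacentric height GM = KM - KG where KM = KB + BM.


Formula: GM = KB + BM - KG
Step 1 — KM = KB + BM = 4.66 + 5.89 = 10.55 m
Step 2 — GM = KM - KG = 10.55 - 8.26 = 2.29 m

2.29 m


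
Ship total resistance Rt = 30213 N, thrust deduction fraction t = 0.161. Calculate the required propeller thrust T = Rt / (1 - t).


Formula: T = Rt / (1 - t)
Step 1 — (1 - t) = 1 - 0.161 = 0.839
Step 2 — T = 30213 / 0.839 ≈ 36011 N (5 s.f.)

36011 N


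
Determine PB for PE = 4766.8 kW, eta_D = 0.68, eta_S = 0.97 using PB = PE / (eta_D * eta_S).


Formula: PB = PE / (eta_D * eta_S)
Step 1 — combined efficiency = eta_D * eta_S = 0.68 * 0.97 = 0.6596
Step 2 — PB = 4766.8 / 0.6596 ≈ 7226.8 kW (5 s.f.)

7226.8 kW


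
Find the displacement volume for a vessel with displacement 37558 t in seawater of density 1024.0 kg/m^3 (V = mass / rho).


Formula: V = mass / rho
Step 1 — convert tonnes to kg: 37558 t * 1000 = 37558000 kg
Step 2 — V = 37558000 / 1024.0 ≈ 36678 m^3 (5 s.f.)

36678 m^3


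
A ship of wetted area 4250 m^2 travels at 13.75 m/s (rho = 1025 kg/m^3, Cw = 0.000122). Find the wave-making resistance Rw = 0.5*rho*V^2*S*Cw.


Formula: Rw = 0.5 * rho * V^2 * S * Cw
Step 1 — V^2 = 13.75^2 = 189.0625
Step 2 — 0.5 * rho * V^2 = 0.5 * 1025 * 189.0625 = 96894.53125
Step 3 — Rw = 96894.53125 * 4250 * 0.000122 ≈ 50240 N (5 s.f.)

50240 N


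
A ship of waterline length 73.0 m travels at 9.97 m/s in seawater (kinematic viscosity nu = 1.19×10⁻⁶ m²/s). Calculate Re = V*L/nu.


Formula: Re = V * L / nu
Step 1 — V * L = 9.97 * 73.0 = 727.81 m^2/s
Step 2 — Re = 727.81 / 1.19e-6 = 6.12e+08

6.12e+08


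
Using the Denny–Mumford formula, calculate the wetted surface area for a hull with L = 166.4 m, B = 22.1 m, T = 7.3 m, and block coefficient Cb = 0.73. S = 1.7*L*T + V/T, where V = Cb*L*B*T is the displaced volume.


Formula: S = 1.7*L*T + V/T with V = Cb*L*B*T, i.e. S = L * (1.7*T + Cb*B)
Step 1 — 1.7*T = 1.7 * 7.3 = 12.41 m
Step 2 — Cb*B = 0.73 * 22.1 = 16.133 m
Step 3 — 1.7*T + Cb*B = 12.41 + 16.133 = 28.543 m
Step 4 — S = 166.4 * 28.543 ≈ 4749.6 m^2 (5 s.f.)

4749.6 m^2


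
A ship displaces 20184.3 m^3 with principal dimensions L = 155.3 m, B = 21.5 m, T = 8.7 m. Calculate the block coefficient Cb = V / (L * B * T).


Formula: Cb = V / (L * B * T)
Step 1 — L * B * T = 155.3 * 21.5 * 8.7 = 29048.865 m^3
Step 2 — Cb = 20184.3 / 29048.865 ≈ 0.69484 (5 s.f.)

0.69484


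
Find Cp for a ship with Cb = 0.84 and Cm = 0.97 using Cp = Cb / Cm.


Formula: Cp = Cb / Cm
Substituting: Cp = 0.84 / 0.97
Result: Cp ≈ 0.86598 (5 s.f.)

0.86598


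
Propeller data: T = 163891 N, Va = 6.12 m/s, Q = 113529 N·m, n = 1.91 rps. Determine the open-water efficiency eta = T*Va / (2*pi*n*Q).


Formula: eta = T * Va / (2 * pi * n * Q)
Step 1 — numerator = T * Va = 163891 * 6.12 = 1003012.92
Step 2 — 2 * pi * n = 2 * pi * 1.91 = 12.000884
Step 3 — denominator = 12.000884 * 113529 = 1362448.36
Step 4 — eta = 1003012.92 / 1362448.36 ≈ 0.73618 (5 s.f.)

0.73618


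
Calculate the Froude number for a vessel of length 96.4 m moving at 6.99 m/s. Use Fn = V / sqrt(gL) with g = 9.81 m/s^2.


Formula: Fn = V / sqrt(g * L)
Step 1 — g * L = 9.81 * 96.4 = 945.684
Step 2 — sqrt(g * L) = sqrt(945.684) = 30.751976
Step 3 — Fn = 6.99 / 30.751976 ≈ 0.22730 (5 s.f.)

0.22730


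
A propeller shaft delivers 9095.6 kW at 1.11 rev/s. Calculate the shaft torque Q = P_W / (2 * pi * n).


Formula: Q = P_W / (2 * pi * n)
Step 1 — P_W = 9095.6 kW * 1000 = 9095600.0 W
Step 2 — 2 * pi * n = 2 * pi * 1.11 = 6.974336
Step 3 — Q = 9095600.0 / 6.974336 ≈ 1304200 N·m (5 s.f.)

1304200 N·m


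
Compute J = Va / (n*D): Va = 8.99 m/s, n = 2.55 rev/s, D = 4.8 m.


Formula: J = Va / (n * D)
Step 1 — n * D = 2.55 * 4.8 = 12.24
Step 2 — J = 8.99 / 12.24 ≈ 0.73448 (5 s.f.)

0.73448


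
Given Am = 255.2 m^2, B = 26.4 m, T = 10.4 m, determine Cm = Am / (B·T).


Formula: Cm = Am / (B * T)
Step 1 — B * T = 26.4 * 10.4 = 274.56 m^2
Step 2 — Cm = 255.2 / 274.56 ≈ 0.92949 (5 s.f.)

0.92949


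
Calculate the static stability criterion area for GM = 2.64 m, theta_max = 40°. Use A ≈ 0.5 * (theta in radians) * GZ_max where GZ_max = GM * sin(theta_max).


Formula: GZ_max = GM * sin(theta); Area = 0.5 * theta_rad * GZ_max
Step 1 — GZ_max = 2.64 * sin(40°) = 2.64 * 0.642788 = 1.69696 m
Step 2 — theta_rad = 40 * pi/180 = 0.698132 rad
Step 3 — Area = 0.5 * 0.698132 * 1.69696 ≈ 0.59235 m·rad (5 s.f.)

0.59235 m·rad


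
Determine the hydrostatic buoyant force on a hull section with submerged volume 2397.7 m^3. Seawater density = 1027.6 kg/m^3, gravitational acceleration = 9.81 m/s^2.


Formula: Fb = rho * g * V
Substituting: Fb = 1027.6 * 9.81 * 2397.7
Intermediate: 1027.6 * 9.81 = 10080.756
Result: Fb = 10080.756 * 2397.7 ≈ 24171000 N (5 s.f.)

24171000 N


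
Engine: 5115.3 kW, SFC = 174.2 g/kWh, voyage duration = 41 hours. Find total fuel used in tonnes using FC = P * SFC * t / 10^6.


Formula: FC (tonnes) = P * SFC * t / 1,000,000
Step 1 — P * SFC * t = 5115.3 * 174.2 * 41 = 36534495.66 g
Step 2 — FC (tonnes) = 36534495.66 / 1,000,000 ≈ 36.534 tonnes (5 s.f.)

36.534 tonnes


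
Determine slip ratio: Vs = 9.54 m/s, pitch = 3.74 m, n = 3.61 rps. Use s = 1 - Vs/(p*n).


Formula: s = 1 - Vs / (p * n)
Step 1 — p * n = 3.74 * 3.61 = 13.5014
Step 2 — Vs / (p*n) = 9.54 / 13.5014 = 0.706593 (6 d.p.)
Step 3 — s = 1 - 0.706593 = 0.293407

0.293407


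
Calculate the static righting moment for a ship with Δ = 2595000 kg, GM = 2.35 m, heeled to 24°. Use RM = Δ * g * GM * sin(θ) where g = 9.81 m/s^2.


Formula: GZ = GM * sin(theta); RM = disp * g * GZ
Step 1 — GZ = 2.35 * sin(24°) = 2.35 * 0.406737 = 0.955832 m
Step 2 — RM = 2595000 * 9.81 * 0.955832 ≈ 24333000 N·m (5 s.f.)

24333000 N·m


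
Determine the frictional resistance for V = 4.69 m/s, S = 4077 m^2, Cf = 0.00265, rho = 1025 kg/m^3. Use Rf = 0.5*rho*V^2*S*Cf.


Formula: Rf = 0.5 * rho * V^2 * S * Cf
Step 1 — V^2 = 4.69^2 = 21.9961
Step 2 — 0.5 * rho * V^2 = 0.5 * 1025 * 21.9961 = 11273.00125
Step 3 — Rf = 11273.00125 * 4077 * 0.00265 ≈ 121790 N (5 s.f.)

121790 N


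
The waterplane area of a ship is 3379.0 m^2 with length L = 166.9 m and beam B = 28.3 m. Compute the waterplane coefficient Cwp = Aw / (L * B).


Formula: Cwp = Aw / (L * B)
Step 1 — L * B = 166.9 * 28.3 = 4723.27 m^2
Step 2 — Cwp = 3379.0 / 4723.27 ≈ 0.71539 (5 s.f.)

0.71539


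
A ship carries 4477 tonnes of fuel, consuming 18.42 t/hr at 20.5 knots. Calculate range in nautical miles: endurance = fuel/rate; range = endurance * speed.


Formula: endurance = fuel / rate; range = endurance * speed
Step 1 — endurance = 4477 / 18.42 = 243.051 hours
Step 2 — range = 243.051 * 20.5 ≈ 4982.5 nautical miles (5 s.f.)

4982.5 NM


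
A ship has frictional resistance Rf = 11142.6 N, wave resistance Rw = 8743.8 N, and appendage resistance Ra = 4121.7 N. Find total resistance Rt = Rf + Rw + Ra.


Formula: Rt = Rf + Rw + Ra
Substituting: Rt = 11142.6 + 8743.8 + 4121.7
Result: Rt = 24008.1 N

24008.1 N


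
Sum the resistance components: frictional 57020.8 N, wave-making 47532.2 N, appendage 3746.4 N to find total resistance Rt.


Formula: Rt = Rf + Rw + Ra
Substituting: Rt = 57020.8 + 47532.2 + 3746.4
Result: Rt = 108299.4 N

108299.4 N


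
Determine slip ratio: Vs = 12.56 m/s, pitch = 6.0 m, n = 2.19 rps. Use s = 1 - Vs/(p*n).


Formula: s = 1 - Vs / (p * n)
Step 1 — p * n = 6.0 * 2.19 = 13.14
Step 2 — Vs / (p*n) = 12.56 / 13.14 = 0.95586 (6 d.p.)
Step 3 — s = 1 - 0.95586 = 0.04414

0.04414


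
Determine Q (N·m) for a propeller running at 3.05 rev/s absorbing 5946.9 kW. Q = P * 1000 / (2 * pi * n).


Formula: Q = P_W / (2 * pi * n)
Step 1 — P_W = 5946.9 kW * 1000 = 5946900.0 W
Step 2 — 2 * pi * n = 2 * pi * 3.05 = 19.163715
Step 3 — Q = 5946900.0 / 19.163715 ≈ 310320 N·m (5 s.f.)

310320 N·m


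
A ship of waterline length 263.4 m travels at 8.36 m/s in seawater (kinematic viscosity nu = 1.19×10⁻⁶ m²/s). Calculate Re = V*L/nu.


Formula: Re = V * L / nu
Step 1 — V * L = 8.36 * 263.4 = 2202.024 m^2/s
Step 2 — Re = 2202.024 / 1.19e-6 = 1.85e+09

1.85e+09


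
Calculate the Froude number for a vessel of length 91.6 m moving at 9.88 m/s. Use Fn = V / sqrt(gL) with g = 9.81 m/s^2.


Formula: Fn = V / sqrt(g * L)
Step 1 — g * L = 9.81 * 91.6 = 898.596
Step 2 — sqrt(g * L) = sqrt(898.596) = 29.976591
Step 3 — Fn = 9.88 / 29.976591 ≈ 0.32959 (5 s.f.)

0.32959


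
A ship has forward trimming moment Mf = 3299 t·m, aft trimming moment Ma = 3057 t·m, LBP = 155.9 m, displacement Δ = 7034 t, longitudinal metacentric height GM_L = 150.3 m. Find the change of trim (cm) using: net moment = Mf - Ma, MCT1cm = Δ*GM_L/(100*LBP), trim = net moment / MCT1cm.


Formula: net trimming moment = Mf - Ma; MCT1cm = Δ*GM_L/(100*LBP); trim = net moment / MCT1cm
Step 1 — net trimming moment = 3299 - 3057 = 242 t·m
Step 2 — MCT1cm = 7034 * 150.3 / (100 * 155.9) = 67.8134 t·m/cm
Step 3 — trim = 242 / 67.8134 ≈ 3.5686 cm (5 s.f.)

3.5686 cm


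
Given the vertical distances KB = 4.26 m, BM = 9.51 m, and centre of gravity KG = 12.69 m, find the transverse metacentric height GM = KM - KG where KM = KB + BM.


Formula: GM = KB + BM - KG
Step 1 — KM = KB + BM = 4.26 + 9.51 = 13.77 m
Step 2 — GM = KM - KG = 13.77 - 12.69 = 1.08 m

1.08 m


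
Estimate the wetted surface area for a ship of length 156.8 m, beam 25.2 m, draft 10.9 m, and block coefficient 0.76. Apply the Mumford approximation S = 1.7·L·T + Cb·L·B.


Formula: S = 1.7*L*T + V/T with V = Cb*L*B*T, i.e. S = L * (1.7*T + Cb*B)
Step 1 — 1.7*T = 1.7 * 10.9 = 18.53 m
Step 2 — Cb*B = 0.76 * 25.2 = 19.152 m
Step 3 — 1.7*T + Cb*B = 18.53 + 19.152 = 37.682 m
Step 4 — S = 156.8 * 37.682 ≈ 5908.5 m^2 (5 s.f.)

5908.5 m^2


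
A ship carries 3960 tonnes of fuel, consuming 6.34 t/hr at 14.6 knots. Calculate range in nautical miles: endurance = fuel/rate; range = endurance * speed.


Formula: endurance = fuel / rate; range = endurance * speed
Step 1 — endurance = 3960 / 6.34 = 624.6057 hours
Step 2 — range = 624.6057 * 14.6 ≈ 9119.2 nautical miles (5 s.f.)

9119.2 NM


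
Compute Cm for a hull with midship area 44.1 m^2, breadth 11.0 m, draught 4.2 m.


Formula: Cm = Am / (B * T)
Step 1 — B * T = 11.0 * 4.2 = 46.2 m^2
Step 2 — Cm = 44.1 / 46.2 ≈ 0.95455 (5 s.f.)

0.95455


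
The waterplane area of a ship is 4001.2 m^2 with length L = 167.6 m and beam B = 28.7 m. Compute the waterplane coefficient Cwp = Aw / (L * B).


Formula: Cwp = Aw / (L * B)
Step 1 — L * B = 167.6 * 28.7 = 4810.12 m^2
Step 2 — Cwp = 4001.2 / 4810.12 ≈ 0.83183 (5 s.f.)

0.83183


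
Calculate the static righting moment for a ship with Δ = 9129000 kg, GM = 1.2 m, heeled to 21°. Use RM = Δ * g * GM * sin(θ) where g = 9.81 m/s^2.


Formula: GZ = GM * sin(theta); RM = disp * g * GZ
Step 1 — GZ = 1.2 * sin(21°) = 1.2 * 0.358368 = 0.430042 m
Step 2 — RM = 9129000 * 9.81 * 0.430042 ≈ 38513000 N·m (5 s.f.)

38513000 N·m


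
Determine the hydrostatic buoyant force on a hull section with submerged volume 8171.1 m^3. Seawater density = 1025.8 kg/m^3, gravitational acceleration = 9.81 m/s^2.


Formula: Fb = rho * g * V
Substituting: Fb = 1025.8 * 9.81 * 8171.1
Intermediate: 1025.8 * 9.81 = 10063.098
Result: Fb = 10063.098 * 8171.1 ≈ 82227000 N (5 s.f.)

82227000 N


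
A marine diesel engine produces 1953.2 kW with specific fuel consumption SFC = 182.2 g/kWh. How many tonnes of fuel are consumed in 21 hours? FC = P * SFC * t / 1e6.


Formula: FC (tonnes) = P * SFC * t / 1,000,000
Step 1 — P * SFC * t = 1953.2 * 182.2 * 21 = 7473333.84 g
Step 2 — FC (tonnes) = 7473333.84 / 1,000,000 ≈ 7.4733 tonnes (5 s.f.)

7.4733 tonnes


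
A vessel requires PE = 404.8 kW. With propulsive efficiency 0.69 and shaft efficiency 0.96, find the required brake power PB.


Formula: PB = PE / (eta_D * eta_S)
Step 1 — combined efficiency = eta_D * eta_S = 0.69 * 0.96 = 0.6624
Step 2 — PB = 404.8 / 0.6624 ≈ 611.11 kW (5 s.f.)

611.11 kW


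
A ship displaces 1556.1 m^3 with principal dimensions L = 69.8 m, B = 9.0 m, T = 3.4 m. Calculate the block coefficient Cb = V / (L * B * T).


Formula: Cb = V / (L * B * T)
Step 1 — L * B * T = 69.8 * 9.0 * 3.4 = 2135.88 m^3
Step 2 — Cb = 1556.1 / 2135.88 ≈ 0.72855 (5 s.f.)

0.72855


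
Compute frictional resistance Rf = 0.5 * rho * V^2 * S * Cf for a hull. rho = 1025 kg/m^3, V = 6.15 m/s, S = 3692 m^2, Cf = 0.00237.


Formula: Rf = 0.5 * rho * V^2 * S * Cf
Step 1 — V^2 = 6.15^2 = 37.8225
Step 2 — 0.5 * rho * V^2 = 0.5 * 1025 * 37.8225 = 19384.03125
Step 3 — Rf = 19384.03125 * 3692 * 0.00237 ≈ 169610 N (5 s.f.)

169610 N


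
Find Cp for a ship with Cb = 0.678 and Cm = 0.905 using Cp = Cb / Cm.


Formula: Cp = Cb / Cm
Substituting: Cp = 0.678 / 0.905
Result: Cp ≈ 0.74917 (5 s.f.)

0.74917


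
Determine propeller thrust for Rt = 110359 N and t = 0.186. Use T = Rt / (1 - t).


Formula: T = Rt / (1 - t)
Step 1 — (1 - t) = 1 - 0.186 = 0.814
Step 2 — T = 110359 / 0.814 ≈ 135580 N (5 s.f.)

135580 N


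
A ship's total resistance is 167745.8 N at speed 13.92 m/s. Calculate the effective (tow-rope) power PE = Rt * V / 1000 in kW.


Formula: PE = Rt * V / 1000 (kW)
Step 1 — PE (W) = 167745.8 * 13.92 = 2335021.536 W
Step 2 — PE (kW) = 2335021.536 / 1000 ≈ 2335.0 kW (5 s.f.)

2335.0 kW


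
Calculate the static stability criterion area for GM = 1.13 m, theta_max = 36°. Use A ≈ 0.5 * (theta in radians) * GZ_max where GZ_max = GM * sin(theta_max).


Formula: GZ_max = GM * sin(theta); Area = 0.5 * theta_rad * GZ_max
Step 1 — GZ_max = 1.13 * sin(36°) = 1.13 * 0.587785 = 0.664197 m
Step 2 — theta_rad = 36 * pi/180 = 0.628319 rad
Step 3 — Area = 0.5 * 0.628319 * 0.664197 ≈ 0.20866 m·rad (5 s.f.)

0.20866 m·rad


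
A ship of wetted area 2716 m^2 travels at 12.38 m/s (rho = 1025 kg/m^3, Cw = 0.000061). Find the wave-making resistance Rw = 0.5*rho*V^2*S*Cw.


Formula: Rw = 0.5 * rho * V^2 * S * Cw
Step 1 — V^2 = 12.38^2 = 153.2644
Step 2 — 0.5 * rho * V^2 = 0.5 * 1025 * 153.2644 = 78548.005
Step 3 — Rw = 78548.005 * 2716 * 0.000061 ≈ 13014 N (5 s.f.)

13014 N


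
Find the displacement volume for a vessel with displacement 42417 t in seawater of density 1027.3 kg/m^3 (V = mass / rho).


Formula: V = mass / rho
Step 1 — convert tonnes to kg: 42417 t * 1000 = 42417000 kg
Step 2 — V = 42417000 / 1027.3 ≈ 41290 m^3 (5 s.f.)

41290 m^3


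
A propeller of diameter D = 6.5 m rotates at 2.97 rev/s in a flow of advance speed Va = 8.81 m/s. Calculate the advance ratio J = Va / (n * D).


Formula: J = Va / (n * D)
Step 1 — n * D = 2.97 * 6.5 = 19.305
Step 2 — J = 8.81 / 19.305 ≈ 0.45636 (5 s.f.)

0.45636


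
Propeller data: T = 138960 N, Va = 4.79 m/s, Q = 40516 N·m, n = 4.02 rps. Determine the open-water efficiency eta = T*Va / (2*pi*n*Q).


Formula: eta = T * Va / (2 * pi * n * Q)
Step 1 — numerator = T * Va = 138960 * 4.79 = 665618.4
Step 2 — 2 * pi * n = 2 * pi * 4.02 = 25.258405
Step 3 — denominator = 25.258405 * 40516 = 1023369.54
Step 4 — eta = 665618.4 / 1023369.54 ≈ 0.65042 (5 s.f.)

0.65042


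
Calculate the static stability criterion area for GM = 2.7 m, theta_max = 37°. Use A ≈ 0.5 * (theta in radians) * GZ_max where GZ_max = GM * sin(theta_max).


Formula: GZ_max = GM * sin(theta); Area = 0.5 * theta_rad * GZ_max
Step 1 — GZ_max = 2.7 * sin(37°) = 2.7 * 0.601815 = 1.624901 m
Step 2 — theta_rad = 37 * pi/180 = 0.645772 rad
Step 3 — Area = 0.5 * 0.645772 * 1.624901 ≈ 0.52466 m·rad (5 s.f.)

0.52466 m·rad


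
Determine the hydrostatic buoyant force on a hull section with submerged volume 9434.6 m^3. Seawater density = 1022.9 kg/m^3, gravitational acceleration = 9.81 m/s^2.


Formula: Fb = rho * g * V
Substituting: Fb = 1022.9 * 9.81 * 9434.6
Intermediate: 1022.9 * 9.81 = 10034.649
Result: Fb = 10034.649 * 9434.6 ≈ 94673000 N (5 s.f.)

94673000 N


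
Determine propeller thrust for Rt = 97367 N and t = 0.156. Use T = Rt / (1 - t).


Formula: T = Rt / (1 - t)
Step 1 — (1 - t) = 1 - 0.156 = 0.844
Step 2 — T = 97367 / 0.844 ≈ 115360 N (5 s.f.)

115360 N


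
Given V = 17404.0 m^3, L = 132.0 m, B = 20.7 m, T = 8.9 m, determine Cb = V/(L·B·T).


Formula: Cb = V / (L * B * T)
Step 1 — L * B * T = 132.0 * 20.7 * 8.9 = 24318.36 m^3
Step 2 — Cb = 17404.0 / 24318.36 ≈ 0.71567 (5 s.f.)

0.71567


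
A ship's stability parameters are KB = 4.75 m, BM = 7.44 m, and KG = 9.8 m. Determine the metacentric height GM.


Formula: GM = KB + BM - KG
Step 1 — KM = KB + BM = 4.75 + 7.44 = 12.19 m
Step 2 — GM = KM - KG = 12.19 - 9.8 = 2.39 m

2.39 m


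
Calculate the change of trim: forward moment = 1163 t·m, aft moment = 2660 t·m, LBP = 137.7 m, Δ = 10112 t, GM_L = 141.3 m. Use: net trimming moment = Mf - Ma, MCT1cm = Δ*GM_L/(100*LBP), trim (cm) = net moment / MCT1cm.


Formula: net trimming moment = Mf - Ma; MCT1cm = Δ*GM_L/(100*LBP); trim = net moment / MCT1cm
Step 1 — net trimming moment = 1163 - 2660 = -1497 t·m
Step 2 — MCT1cm = 10112 * 141.3 / (100 * 137.7) = 103.7637 t·m/cm
Step 3 — trim = -1497 / 103.7637 ≈ -14.427 cm (5 s.f.)

-14.427 cm


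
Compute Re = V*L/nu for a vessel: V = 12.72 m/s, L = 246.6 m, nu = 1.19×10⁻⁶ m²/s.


Formula: Re = V * L / nu
Step 1 — V * L = 12.72 * 246.6 = 3136.752 m^2/s
Step 2 — Re = 3136.752 / 1.19e-6 = 2.64e+09

2.64e+09


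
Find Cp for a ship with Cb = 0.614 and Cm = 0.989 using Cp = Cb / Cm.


Formula: Cp = Cb / Cm
Substituting: Cp = 0.614 / 0.989
Result: Cp ≈ 0.62083 (5 s.f.)

0.62083


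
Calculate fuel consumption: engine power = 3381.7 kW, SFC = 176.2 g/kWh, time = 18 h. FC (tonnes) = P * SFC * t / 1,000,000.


Formula: FC (tonnes) = P * SFC * t / 1,000,000
Step 1 — P * SFC * t = 3381.7 * 176.2 * 18 = 10725399.72 g
Step 2 — FC (tonnes) = 10725399.72 / 1,000,000 ≈ 10.725 tonnes (5 s.f.)

10.725 tonnes


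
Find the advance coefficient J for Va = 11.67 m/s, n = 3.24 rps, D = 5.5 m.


Formula: J = Va / (n * D)
Step 1 — n * D = 3.24 * 5.5 = 17.82
Step 2 — J = 11.67 / 17.82 ≈ 0.65488 (5 s.f.)

0.65488


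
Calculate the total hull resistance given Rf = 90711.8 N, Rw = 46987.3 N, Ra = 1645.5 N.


Formula: Rt = Rf + Rw + Ra
Substituting: Rt = 90711.8 + 46987.3 + 1645.5
Result: Rt = 139344.6 N

139344.6 N


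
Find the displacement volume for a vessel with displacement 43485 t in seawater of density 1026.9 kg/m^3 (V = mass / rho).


Formula: V = mass / rho
Step 1 — convert tonnes to kg: 43485 t * 1000 = 43485000 kg
Step 2 — V = 43485000 / 1026.9 ≈ 42346 m^3 (5 s.f.)

42346 m^3


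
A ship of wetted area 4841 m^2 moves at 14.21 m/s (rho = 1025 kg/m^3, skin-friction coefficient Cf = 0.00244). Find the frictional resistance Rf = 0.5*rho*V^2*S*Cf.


Formula: Rf = 0.5 * rho * V^2 * S * Cf
Step 1 — V^2 = 14.21^2 = 201.9241
Step 2 — 0.5 * rho * V^2 = 0.5 * 1025 * 201.9241 = 103486.10125
Step 3 — Rf = 103486.10125 * 4841 * 0.00244 ≈ 1222400 N (5 s.f.)

1222400 N


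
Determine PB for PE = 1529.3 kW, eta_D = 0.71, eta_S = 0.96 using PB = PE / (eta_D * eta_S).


Formula: PB = PE / (eta_D * eta_S)
Step 1 — combined efficiency = eta_D * eta_S = 0.71 * 0.96 = 0.6816
Step 2 — PB = 1529.3 / 0.6816 ≈ 2243.7 kW (5 s.f.)

2243.7 kW


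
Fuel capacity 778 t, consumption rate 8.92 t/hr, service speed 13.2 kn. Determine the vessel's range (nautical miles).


Formula: endurance = fuel / rate; range = endurance * speed
Step 1 — endurance = 778 / 8.92 = 87.2197 hours
Step 2 — range = 87.2197 * 13.2 ≈ 1151.3 nautical miles (5 s.f.)

1151.3 NM


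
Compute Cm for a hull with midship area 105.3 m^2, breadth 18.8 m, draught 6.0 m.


Formula: Cm = Am / (B * T)
Step 1 — B * T = 18.8 * 6.0 = 112.8 m^2
Step 2 — Cm = 105.3 / 112.8 ≈ 0.93351 (5 s.f.)

0.93351


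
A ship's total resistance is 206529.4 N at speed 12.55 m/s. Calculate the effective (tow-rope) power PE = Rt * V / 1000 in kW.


Formula: PE = Rt * V / 1000 (kW)
Step 1 — PE (W) = 206529.4 * 12.55 = 2591943.97 W
Step 2 — PE (kW) = 2591943.97 / 1000 ≈ 2591.9 kW (5 s.f.)

2591.9 kW


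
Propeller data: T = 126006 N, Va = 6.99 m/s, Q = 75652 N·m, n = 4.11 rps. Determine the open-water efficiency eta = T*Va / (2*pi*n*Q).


Formula: eta = T * Va / (2 * pi * n * Q)
Step 1 — numerator = T * Va = 126006 * 6.99 = 880781.94
Step 2 — 2 * pi * n = 2 * pi * 4.11 = 25.823892
Step 3 — denominator = 25.823892 * 75652 = 1953629.08
Step 4 — eta = 880781.94 / 1953629.08 ≈ 0.45084 (5 s.f.)

0.45084


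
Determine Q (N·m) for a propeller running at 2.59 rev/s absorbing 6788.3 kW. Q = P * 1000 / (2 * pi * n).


Formula: Q = P_W / (2 * pi * n)
Step 1 — P_W = 6788.3 kW * 1000 = 6788300.0 W
Step 2 — 2 * pi * n = 2 * pi * 2.59 = 16.27345
Step 3 — Q = 6788300.0 / 16.27345 ≈ 417140 N·m (5 s.f.)

417140 N·m
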